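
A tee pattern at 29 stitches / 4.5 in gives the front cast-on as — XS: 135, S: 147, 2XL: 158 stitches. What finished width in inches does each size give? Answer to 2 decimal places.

XS 20.95 inches; S 22.81 inches; 2XL 24.52 inches.

29/4.5 = 6.444 sts per in.
XS: 135 / 6.444 = 20.948 → 20.95 in.
S: 147 / 6.444 = 22.810 → 22.81 in.
2XL: 158 / 6.444 = 24.517 → 24.52 in.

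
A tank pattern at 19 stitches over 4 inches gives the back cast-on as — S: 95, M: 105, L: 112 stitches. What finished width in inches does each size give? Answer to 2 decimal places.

S 20.00 inches; M 22.11 inches; L 23.58 inches.

19/4 = 4.75 sts per in.
S: 95 / 4.75 = 20.000 → 20.00 in.
M: 105 / 4.75 = 22.105 → 22.11 in.
L: 112 / 4.75 = 23.579 → 23.58 in.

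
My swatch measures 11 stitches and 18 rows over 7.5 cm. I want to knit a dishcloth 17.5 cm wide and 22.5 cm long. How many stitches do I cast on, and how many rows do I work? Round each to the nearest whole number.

Stitch gauge = 11/7.5 = 1.467 sts/cm; 17.5 × 1.467 = 25.67 → 26 sts.
Row gauge = 18/7.5 = 2.4 rows/cm; 22.5 × 2.4 = 54.00 → 54 rows.

Cast on 26 stitches and work 54 rows.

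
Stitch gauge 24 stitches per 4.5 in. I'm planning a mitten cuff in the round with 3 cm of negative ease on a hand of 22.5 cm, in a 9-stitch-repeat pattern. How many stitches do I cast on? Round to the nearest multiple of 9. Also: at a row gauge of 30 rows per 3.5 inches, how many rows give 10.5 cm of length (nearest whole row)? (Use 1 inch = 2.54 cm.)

Cast on 45 stitches; work 35 rows.

Finished = 22.5 − 3 = 19.5 cm.
19.5 cm × 1/2.54 = 7.68 inches.
24/4.5 = 5.333 sts per in; 7.68 × 5.333 = 40.94 sts.
Nearest multiple of 9 → 45.
10.5 cm = 4.13 inches; × 8.571 = 35.43 → 35 rows.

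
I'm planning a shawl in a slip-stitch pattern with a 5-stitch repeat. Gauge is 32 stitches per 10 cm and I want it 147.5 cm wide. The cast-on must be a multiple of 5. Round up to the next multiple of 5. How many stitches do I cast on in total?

CO 475 sts.

32 / 10 = 3.2 sts per cm.
147.5 × 3.2 = 472.00 sts.
Next multiple of 5: 475.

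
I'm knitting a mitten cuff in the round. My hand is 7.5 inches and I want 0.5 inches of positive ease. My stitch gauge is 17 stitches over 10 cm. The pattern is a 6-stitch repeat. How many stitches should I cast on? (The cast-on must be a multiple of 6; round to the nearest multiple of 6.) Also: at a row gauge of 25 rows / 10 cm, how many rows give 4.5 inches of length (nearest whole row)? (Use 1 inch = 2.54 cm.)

Finished = 7.5 + 0.5 = 8 inches.
8 inches × 2.54 = 20.32 cm.
17/10 = 1.7 sts per cm; 20.32 × 1.7 = 34.54 sts.
Nearest multiple of 6 → 36.
4.5 inches = 11.43 cm; × 2.5 = 28.57 → 29 rows.

Cast on 36 stitches; work 29 rows.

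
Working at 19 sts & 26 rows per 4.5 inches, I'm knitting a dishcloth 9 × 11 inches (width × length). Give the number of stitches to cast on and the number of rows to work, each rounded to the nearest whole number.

Stitch gauge = 19/4.5 = 4.222 sts/in; 9 × 4.222 = 38.00 → 38 sts.
Row gauge = 26/4.5 = 5.778 rows/in; 11 × 5.778 = 63.56 → 64 rows.

Cast on 38 stitches and work 64 rows.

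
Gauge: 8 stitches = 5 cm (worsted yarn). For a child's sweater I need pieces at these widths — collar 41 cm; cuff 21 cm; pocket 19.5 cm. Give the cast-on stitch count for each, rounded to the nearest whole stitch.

Rate = 8/5 = 1.6 sts per cm.
collar: 41 × 1.6 = 65.60 → 66.
cuff: 21 × 1.6 = 33.60 → 34.
pocket: 19.5 × 1.6 = 31.20 → 31.

collar 66; cuff 34; pocket 31.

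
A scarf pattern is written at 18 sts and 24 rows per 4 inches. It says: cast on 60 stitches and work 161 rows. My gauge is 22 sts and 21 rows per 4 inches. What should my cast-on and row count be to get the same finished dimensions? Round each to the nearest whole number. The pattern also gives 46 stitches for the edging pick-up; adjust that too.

Stitches: 60 × 22/18 = 73.33 → 73.
Rows: 161 × 21/24 = 140.88 → 141.
edging pick-up: 46 × 22/18 = 56.22 → 56.

Cast on 73 stitches; work 141 rows; edging pick-up 56 stitches.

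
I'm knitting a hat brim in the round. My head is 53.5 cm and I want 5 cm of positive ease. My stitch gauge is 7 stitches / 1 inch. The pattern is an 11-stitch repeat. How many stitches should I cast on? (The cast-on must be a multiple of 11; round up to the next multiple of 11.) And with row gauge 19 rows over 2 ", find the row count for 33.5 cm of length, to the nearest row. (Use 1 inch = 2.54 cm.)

Finished = 53.5 + 5 = 58.5 cm.
58.5 cm × 1/2.54 = 23.03 inches.
7/1 = 7 sts per in; 23.03 × 7 = 161.22 sts.
Next multiple of 11 → 165.
33.5 cm = 13.19 inches; × 9.5 = 125.30 → 125 rows.

Cast on 165 stitches; work 125 rows.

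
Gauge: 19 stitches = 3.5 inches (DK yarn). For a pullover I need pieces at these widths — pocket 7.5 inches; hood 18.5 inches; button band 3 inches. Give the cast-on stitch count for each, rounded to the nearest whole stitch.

pocket 41; hood 100; button band 16.

Rate = 19/3.5 = 5.429 sts per in.
pocket: 7.5 × 5.429 = 40.71 → 41.
hood: 18.5 × 5.429 = 100.43 → 100.
button band: 3 × 5.429 = 16.29 → 16.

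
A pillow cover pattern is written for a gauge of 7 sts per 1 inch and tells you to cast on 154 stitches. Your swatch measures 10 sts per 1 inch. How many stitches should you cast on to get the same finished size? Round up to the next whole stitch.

CO 220 sts.

Scale factor = 10 / 7 = 1.429.
154 × 10 / 7 = 220.00 sts.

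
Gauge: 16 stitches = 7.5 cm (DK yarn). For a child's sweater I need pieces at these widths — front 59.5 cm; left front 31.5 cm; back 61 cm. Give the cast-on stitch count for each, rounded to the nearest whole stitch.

Rate = 16/7.5 = 2.133 sts per cm.
front: 59.5 × 2.133 = 126.93 → 127.
left front: 31.5 × 2.133 = 67.20 → 67.
back: 61 × 2.133 = 130.13 → 130.

front 127; left front 67; back 130.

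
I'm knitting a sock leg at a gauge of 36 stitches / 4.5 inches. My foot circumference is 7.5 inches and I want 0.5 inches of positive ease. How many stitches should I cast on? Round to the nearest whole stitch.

64 stitches.

Finished = 7.5 + 0.5 = 8 in.
36 / 4.5 = 8 sts per inch.
8.00 × 8 = 64.00 sts.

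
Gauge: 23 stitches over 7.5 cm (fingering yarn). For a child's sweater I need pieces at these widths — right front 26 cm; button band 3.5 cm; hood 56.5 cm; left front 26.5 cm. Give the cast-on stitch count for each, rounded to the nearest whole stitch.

right front 80; button band 11; hood 173; left front 81.

Rate = 23/7.5 = 3.067 sts per cm.
right front: 26 × 3.067 = 79.73 → 80.
button band: 3.5 × 3.067 = 10.73 → 11.
hood: 56.5 × 3.067 = 173.27 → 173.
left front: 26.5 × 3.067 = 81.27 → 81.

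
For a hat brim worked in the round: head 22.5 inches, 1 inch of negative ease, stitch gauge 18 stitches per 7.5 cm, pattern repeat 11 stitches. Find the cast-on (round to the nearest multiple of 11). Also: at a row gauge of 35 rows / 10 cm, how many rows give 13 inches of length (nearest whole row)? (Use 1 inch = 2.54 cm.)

Cast on 132 stitches; work 116 rows.

Finished = 22.5 − 1 = 21.5 inches.
21.5 inches × 2.54 = 54.61 cm.
18/7.5 = 2.4 sts per cm; 54.61 × 2.4 = 131.06 sts.
Nearest multiple of 11 → 132.
13 inches = 33.02 cm; × 3.5 = 115.57 → 116 rows.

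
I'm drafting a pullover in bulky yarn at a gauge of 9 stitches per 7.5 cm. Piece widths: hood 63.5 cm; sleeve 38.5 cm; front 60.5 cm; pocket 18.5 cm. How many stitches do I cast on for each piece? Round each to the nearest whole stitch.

Rate = 9/7.5 = 1.2 sts per cm.
hood: 63.5 × 1.2 = 76.20 → 76.
sleeve: 38.5 × 1.2 = 46.20 → 46.
front: 60.5 × 1.2 = 72.60 → 73.
pocket: 18.5 × 1.2 = 22.20 → 22.

hood 76; sleeve 46; front 73; pocket 22.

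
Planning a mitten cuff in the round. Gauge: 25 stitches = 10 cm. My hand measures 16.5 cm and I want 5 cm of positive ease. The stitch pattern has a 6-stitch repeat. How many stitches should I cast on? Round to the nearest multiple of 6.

Finished = 16.5 + 5 = 21.5 cm.
25 / 10 = 2.5 sts/cm.
21.5 × 2.5 = 53.75 sts.
Nearest multiple of 6: 54.

CO 54 sts.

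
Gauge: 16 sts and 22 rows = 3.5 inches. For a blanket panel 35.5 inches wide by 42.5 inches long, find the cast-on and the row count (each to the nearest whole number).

Stitch gauge = 16/3.5 = 4.571 sts/in; 35.5 × 4.571 = 162.29 → 162 sts.
Row gauge = 22/3.5 = 6.286 rows/in; 42.5 × 6.286 = 267.14 → 267 rows.

Cast on 162 stitches and work 267 rows.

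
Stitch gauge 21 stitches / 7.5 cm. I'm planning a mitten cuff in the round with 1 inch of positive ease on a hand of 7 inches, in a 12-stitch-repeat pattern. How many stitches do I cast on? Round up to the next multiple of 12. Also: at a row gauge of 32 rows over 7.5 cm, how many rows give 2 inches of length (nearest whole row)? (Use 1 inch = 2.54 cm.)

Finished = 7 + 1 = 8 inches.
8 inches × 2.54 = 20.32 cm.
21/7.5 = 2.8 sts per cm; 20.32 × 2.8 = 56.90 sts.
Next multiple of 12 → 60.
2 inches = 5.08 cm; × 4.267 = 21.67 → 22 rows.

Cast on 60 stitches; work 22 rows.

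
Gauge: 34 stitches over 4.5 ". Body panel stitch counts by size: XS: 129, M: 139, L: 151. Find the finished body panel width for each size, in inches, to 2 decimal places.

34/4.5 = 7.556 sts per in.
XS: 129 / 7.556 = 17.074 → 17.07 in.
M: 139 / 7.556 = 18.397 → 18.40 in.
L: 151 / 7.556 = 19.985 → 19.99 in.

XS 17.07 inches; M 18.40 inches; L 19.99 inches.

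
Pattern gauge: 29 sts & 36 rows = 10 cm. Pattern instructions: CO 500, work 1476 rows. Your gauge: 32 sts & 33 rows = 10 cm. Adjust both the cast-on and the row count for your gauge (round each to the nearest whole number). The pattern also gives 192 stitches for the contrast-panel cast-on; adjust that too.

Stitches: 500 × 32/29 = 551.72 → 552.
Rows: 1476 × 33/36 = 1353.00 → 1353.
contrast-panel cast-on: 192 × 32/29 = 211.86 → 212.

Cast on 552 stitches; work 1353 rows; contrast-panel cast-on 212 stitches.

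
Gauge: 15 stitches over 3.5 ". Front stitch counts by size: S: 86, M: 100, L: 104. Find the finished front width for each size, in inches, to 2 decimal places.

15/3.5 = 4.286 sts per in.
S: 86 / 4.286 = 20.067 → 20.07 in.
M: 100 / 4.286 = 23.333 → 23.33 in.
L: 104 / 4.286 = 24.267 → 24.27 in.

S 20.07 inches; M 23.33 inches; L 24.27 inches.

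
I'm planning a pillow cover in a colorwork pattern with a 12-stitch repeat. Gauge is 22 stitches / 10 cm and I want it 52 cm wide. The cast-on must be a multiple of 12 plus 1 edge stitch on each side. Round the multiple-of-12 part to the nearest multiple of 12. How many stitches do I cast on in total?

22 / 10 = 2.2 sts per cm.
52 × 2.2 = 114.40 sts.
Less 2 edge sts → 112.40 for the repeat.
Nearest multiple of 12: 108.
Add back 2 edge sts → 110.

Cast on 110 stitches.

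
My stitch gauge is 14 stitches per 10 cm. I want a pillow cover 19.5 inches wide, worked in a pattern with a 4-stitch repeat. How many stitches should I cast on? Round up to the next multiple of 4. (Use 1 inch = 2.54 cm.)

19.5 in = 19.5 × 2.54 = 49.53 cm.
14 / 10 = 1.4 sts/cm.
49.53 × 1.4 = 69.34 sts.
→ 72.

CO 72 sts.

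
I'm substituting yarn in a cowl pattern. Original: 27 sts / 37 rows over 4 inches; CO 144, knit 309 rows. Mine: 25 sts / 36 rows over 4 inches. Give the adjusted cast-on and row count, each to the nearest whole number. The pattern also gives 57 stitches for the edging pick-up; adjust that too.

Cast on 133 stitches; work 301 rows; edging pick-up 53 stitches.

Stitches: 144 × 25/27 = 133.33 → 133.
Rows: 309 × 36/37 = 300.65 → 301.
edging pick-up: 57 × 25/27 = 52.78 → 53.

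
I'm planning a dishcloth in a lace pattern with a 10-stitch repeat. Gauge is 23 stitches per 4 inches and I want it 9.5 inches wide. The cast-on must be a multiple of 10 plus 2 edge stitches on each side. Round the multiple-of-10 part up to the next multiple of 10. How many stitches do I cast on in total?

23 / 4 = 5.75 sts per inch.
9.5 × 5.75 = 54.62 sts.
Less 4 edge sts → 50.62 for the repeat.
Next multiple of 10: 60.
Add back 4 edge sts → 64.

64 stitches.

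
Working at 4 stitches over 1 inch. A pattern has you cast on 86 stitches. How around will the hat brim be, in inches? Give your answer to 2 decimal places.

4 stitches / 1 inch = 4 stitches per inch.
86 / 4 = 21.500 inches.

21.50 inches.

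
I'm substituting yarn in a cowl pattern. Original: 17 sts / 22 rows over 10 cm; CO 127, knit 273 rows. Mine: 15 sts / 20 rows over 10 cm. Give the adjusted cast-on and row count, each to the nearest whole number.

Cast on 112 stitches; work 248 rows.

Stitches: 127 × 15/17 = 112.06 → 112.
Rows: 273 × 20/22 = 248.18 → 248.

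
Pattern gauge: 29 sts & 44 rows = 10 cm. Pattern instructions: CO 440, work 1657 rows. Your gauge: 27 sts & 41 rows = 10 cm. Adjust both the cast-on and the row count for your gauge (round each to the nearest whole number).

Cast on 410 stitches; work 1544 rows.

Stitches: 440 × 27/29 = 409.66 → 410.
Rows: 1657 × 41/44 = 1544.02 → 1544.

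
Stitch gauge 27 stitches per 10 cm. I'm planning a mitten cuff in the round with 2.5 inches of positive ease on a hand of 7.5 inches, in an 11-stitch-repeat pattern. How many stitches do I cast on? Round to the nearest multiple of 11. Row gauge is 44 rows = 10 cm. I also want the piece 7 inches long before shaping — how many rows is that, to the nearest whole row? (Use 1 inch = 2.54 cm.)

Cast on 66 stitches; work 78 rows.

Finished = 7.5 + 2.5 = 10 inches.
10 inches × 2.54 = 25.40 cm.
27/10 = 2.7 sts per cm; 25.40 × 2.7 = 68.58 sts.
Nearest multiple of 11 → 66.
7 inches = 17.78 cm; × 4.4 = 78.23 → 78 rows.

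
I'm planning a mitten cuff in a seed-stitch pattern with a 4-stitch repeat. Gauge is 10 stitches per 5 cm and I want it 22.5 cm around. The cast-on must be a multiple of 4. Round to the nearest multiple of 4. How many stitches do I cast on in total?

CO 44 sts.

10 / 5 = 2 sts per cm.
22.5 × 2 = 45.00 sts.
Nearest multiple of 4: 44.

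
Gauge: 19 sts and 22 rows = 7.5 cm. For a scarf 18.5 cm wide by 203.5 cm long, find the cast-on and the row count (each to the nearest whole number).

Stitch gauge = 19/7.5 = 2.533 sts/cm; 18.5 × 2.533 = 46.87 → 47 sts.
Row gauge = 22/7.5 = 2.933 rows/cm; 203.5 × 2.933 = 596.93 → 597 rows.

Cast on 47 stitches and work 597 rows.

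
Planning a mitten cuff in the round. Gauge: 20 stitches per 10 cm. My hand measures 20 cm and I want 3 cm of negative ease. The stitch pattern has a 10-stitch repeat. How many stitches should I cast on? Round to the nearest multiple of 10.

Cast on 30 stitches.

Finished = 20 − 3 = 17 cm.
20 / 10 = 2 sts/cm.
17 × 2 = 34.00 sts.
Nearest multiple of 10: 30.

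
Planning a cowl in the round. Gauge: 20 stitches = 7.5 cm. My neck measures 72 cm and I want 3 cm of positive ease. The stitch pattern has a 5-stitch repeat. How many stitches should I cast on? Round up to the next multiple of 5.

CO 200 sts.

Finished = 72 + 3 = 75 cm.
20 / 7.5 = 2.667 sts/cm.
75 × 2.667 = 200.00 sts.
Next multiple of 5: 200.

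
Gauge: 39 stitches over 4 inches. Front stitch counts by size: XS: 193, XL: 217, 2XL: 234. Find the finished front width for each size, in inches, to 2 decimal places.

39/4 = 9.75 sts per in.
XS: 193 / 9.75 = 19.795 → 19.79 in.
XL: 217 / 9.75 = 22.256 → 22.26 in.
2XL: 234 / 9.75 = 24.000 → 24.00 in.

XS 19.79 inches; XL 22.26 inches; 2XL 24.00 inches.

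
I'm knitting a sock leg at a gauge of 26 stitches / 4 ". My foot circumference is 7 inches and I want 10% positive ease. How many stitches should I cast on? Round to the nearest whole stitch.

CO 50 sts.

Finished = 7 × 1.10 = 7.70 in.
26 / 4 = 6.5 sts per inch.
7.70 × 6.5 = 50.05 sts.
→ 50 sts.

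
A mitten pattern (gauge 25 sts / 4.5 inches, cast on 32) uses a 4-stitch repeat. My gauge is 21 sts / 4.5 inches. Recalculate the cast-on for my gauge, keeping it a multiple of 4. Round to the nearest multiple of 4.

Cast on 28 stitches.

32 × 21 / 25 = 26.88.
Nearest multiple of 4: 28.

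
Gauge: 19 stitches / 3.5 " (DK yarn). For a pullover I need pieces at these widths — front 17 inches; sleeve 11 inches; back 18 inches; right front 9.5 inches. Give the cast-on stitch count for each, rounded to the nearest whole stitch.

front 92; sleeve 60; back 98; right front 52.

Rate = 19/3.5 = 5.429 sts per in.
front: 17 × 5.429 = 92.29 → 92.
sleeve: 11 × 5.429 = 59.71 → 60.
back: 18 × 5.429 = 97.71 → 98.
right front: 9.5 × 5.429 = 51.57 → 52.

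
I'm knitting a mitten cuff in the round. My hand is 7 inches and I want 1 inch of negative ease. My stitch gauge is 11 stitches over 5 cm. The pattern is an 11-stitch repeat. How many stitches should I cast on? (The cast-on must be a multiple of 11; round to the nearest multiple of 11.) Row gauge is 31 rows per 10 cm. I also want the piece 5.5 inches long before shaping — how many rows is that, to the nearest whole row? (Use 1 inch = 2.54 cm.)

Finished = 7 − 1 = 6 inches.
6 inches × 2.54 = 15.24 cm.
11/5 = 2.2 sts per cm; 15.24 × 2.2 = 33.53 sts.
Nearest multiple of 11 → 33.
5.5 inches = 13.97 cm; × 3.1 = 43.31 → 43 rows.

Cast on 33 stitches; work 43 rows.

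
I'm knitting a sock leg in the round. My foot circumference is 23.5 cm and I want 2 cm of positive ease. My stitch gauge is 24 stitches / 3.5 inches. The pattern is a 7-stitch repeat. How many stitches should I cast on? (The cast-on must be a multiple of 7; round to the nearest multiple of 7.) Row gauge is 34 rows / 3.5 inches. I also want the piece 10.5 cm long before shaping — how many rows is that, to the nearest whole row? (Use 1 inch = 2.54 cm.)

Cast on 70 stitches; work 40 rows.

Finished = 23.5 + 2 = 25.5 cm.
25.5 cm × 1/2.54 = 10.04 inches.
24/3.5 = 6.857 sts per in; 10.04 × 6.857 = 68.84 sts.
Nearest multiple of 7 → 70.
10.5 cm = 4.13 inches; × 9.714 = 40.16 → 40 rows.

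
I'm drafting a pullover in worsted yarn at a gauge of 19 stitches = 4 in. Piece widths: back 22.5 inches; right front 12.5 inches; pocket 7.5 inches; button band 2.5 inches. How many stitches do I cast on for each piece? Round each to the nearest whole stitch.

back 107; right front 59; pocket 36; button band 12.

Rate = 19/4 = 4.75 sts per in.
back: 22.5 × 4.75 = 106.88 → 107.
right front: 12.5 × 4.75 = 59.38 → 59.
pocket: 7.5 × 4.75 = 35.62 → 36.
button band: 2.5 × 4.75 = 11.88 → 12.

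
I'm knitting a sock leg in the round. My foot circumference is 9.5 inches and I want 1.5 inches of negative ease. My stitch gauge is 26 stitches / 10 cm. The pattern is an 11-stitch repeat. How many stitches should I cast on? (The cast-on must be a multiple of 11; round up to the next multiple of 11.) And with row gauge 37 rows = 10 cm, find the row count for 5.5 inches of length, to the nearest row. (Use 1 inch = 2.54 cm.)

Finished = 9.5 − 1.5 = 8 inches.
8 inches × 2.54 = 20.32 cm.
26/10 = 2.6 sts per cm; 20.32 × 2.6 = 52.83 sts.
Next multiple of 11 → 55.
5.5 inches = 13.97 cm; × 3.7 = 51.69 → 52 rows.

Cast on 55 stitches; work 52 rows.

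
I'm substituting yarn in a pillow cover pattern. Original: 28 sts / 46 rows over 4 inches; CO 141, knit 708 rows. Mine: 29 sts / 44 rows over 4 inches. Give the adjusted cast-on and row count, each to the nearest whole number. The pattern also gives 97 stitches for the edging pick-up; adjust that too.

Stitches: 141 × 29/28 = 146.04 → 146.
Rows: 708 × 44/46 = 677.22 → 677.
edging pick-up: 97 × 29/28 = 100.46 → 100.

Cast on 146 stitches; work 677 rows; edging pick-up 100 stitches.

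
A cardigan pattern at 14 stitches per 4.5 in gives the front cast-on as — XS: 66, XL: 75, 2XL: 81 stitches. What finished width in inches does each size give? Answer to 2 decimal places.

XS 21.21 inches; XL 24.11 inches; 2XL 26.04 inches.

14/4.5 = 3.111 sts per in.
XS: 66 / 3.111 = 21.214 → 21.21 in.
XL: 75 / 3.111 = 24.107 → 24.11 in.
2XL: 81 / 3.111 = 26.036 → 26.04 in.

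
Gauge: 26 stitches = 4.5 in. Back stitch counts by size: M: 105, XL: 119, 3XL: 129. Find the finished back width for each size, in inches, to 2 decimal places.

M 18.17 inches; XL 20.60 inches; 3XL 22.33 inches.

26/4.5 = 5.778 sts per in.
M: 105 / 5.778 = 18.173 → 18.17 in.
XL: 119 / 5.778 = 20.596 → 20.60 in.
3XL: 129 / 5.778 = 22.327 → 22.33 in.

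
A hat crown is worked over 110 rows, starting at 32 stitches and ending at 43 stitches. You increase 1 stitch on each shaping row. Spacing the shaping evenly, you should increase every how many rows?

Increase every 10th row.

Stitches to add: |43 − 32| = 11.
Shaping rows needed: 11 / 1 = 11.
110 rows / 11 = every 10 rows.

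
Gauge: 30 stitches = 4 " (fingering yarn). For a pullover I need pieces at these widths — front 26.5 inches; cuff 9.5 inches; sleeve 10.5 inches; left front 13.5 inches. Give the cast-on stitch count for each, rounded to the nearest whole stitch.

front 199; cuff 71; sleeve 79; left front 101.

Rate = 30/4 = 7.5 sts per in.
front: 26.5 × 7.5 = 198.75 → 199.
cuff: 9.5 × 7.5 = 71.25 → 71.
sleeve: 10.5 × 7.5 = 78.75 → 79.
left front: 13.5 × 7.5 = 101.25 → 101.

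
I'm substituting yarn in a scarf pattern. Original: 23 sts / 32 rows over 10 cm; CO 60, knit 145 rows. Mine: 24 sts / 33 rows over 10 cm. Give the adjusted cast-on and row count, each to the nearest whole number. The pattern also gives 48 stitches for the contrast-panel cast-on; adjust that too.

Cast on 63 stitches; work 150 rows; contrast-panel cast-on 50 stitches.

Stitches: 60 × 24/23 = 62.61 → 63.
Rows: 145 × 33/32 = 149.53 → 150.
contrast-panel cast-on: 48 × 24/23 = 50.09 → 50.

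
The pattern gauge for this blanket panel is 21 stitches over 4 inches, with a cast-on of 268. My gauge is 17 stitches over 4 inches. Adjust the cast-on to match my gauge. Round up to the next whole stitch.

Cast on 217 stitches.

Scale factor = 17 / 21 = 0.810.
268 × 17 / 21 = 216.95 sts.
→ 217 sts.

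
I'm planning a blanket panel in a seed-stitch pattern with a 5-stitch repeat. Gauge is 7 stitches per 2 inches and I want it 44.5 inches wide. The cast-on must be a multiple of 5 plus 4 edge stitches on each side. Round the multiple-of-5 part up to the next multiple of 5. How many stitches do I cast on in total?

7 / 2 = 3.5 sts per inch.
44.5 × 3.5 = 155.75 sts.
Less 8 edge sts → 147.75 for the repeat.
Next multiple of 5: 150.
Add back 8 edge sts → 158.

Cast on 158 stitches.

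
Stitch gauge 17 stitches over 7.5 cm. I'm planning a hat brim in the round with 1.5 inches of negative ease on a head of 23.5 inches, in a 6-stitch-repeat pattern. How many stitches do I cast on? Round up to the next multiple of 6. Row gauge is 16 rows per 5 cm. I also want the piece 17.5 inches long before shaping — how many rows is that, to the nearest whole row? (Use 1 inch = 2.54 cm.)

Cast on 132 stitches; work 142 rows.

Finished = 23.5 − 1.5 = 22 inches.
22 inches × 2.54 = 55.88 cm.
17/7.5 = 2.267 sts per cm; 55.88 × 2.267 = 126.66 sts.
Next multiple of 6 → 132.
17.5 inches = 44.45 cm; × 3.2 = 142.24 → 142 rows.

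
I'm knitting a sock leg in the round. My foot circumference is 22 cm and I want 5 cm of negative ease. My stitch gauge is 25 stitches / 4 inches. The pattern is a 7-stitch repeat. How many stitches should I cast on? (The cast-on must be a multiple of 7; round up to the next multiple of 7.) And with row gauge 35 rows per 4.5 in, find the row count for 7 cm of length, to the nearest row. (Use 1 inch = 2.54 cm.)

Finished = 22 − 5 = 17 cm.
17 cm × 1/2.54 = 6.69 inches.
25/4 = 6.25 sts per in; 6.69 × 6.25 = 41.83 sts.
Next multiple of 7 → 42.
7 cm = 2.76 inches; × 7.778 = 21.43 → 21 rows.

Cast on 42 stitches; work 21 rows.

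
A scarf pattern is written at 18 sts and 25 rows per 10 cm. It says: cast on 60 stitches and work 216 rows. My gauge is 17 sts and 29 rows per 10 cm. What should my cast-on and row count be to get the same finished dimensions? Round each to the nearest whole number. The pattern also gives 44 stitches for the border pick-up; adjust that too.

Stitches: 60 × 17/18 = 56.67 → 57.
Rows: 216 × 29/25 = 250.56 → 251.
border pick-up: 44 × 17/18 = 41.56 → 42.

Cast on 57 stitches; work 251 rows; border pick-up 42 stitches.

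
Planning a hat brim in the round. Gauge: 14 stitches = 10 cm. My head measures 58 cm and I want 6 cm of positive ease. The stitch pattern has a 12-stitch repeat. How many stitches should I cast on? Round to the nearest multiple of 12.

84 stitches.

Finished = 58 + 6 = 64 cm.
14 / 10 = 1.4 sts/cm.
64 × 1.4 = 89.60 sts.
Nearest multiple of 12: 84.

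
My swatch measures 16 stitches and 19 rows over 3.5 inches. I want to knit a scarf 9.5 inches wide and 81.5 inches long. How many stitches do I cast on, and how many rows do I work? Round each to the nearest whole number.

Stitch gauge = 16/3.5 = 4.571 sts/in; 9.5 × 4.571 = 43.43 → 43 sts.
Row gauge = 19/3.5 = 5.429 rows/in; 81.5 × 5.429 = 442.43 → 442 rows.

Cast on 43 stitches and work 442 rows.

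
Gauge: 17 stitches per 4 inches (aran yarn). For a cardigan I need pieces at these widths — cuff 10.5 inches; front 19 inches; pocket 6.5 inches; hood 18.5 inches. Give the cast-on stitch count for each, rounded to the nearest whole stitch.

cuff 45; front 81; pocket 28; hood 79.

Rate = 17/4 = 4.25 sts per in.
cuff: 10.5 × 4.25 = 44.62 → 45.
front: 19 × 4.25 = 80.75 → 81.
pocket: 6.5 × 4.25 = 27.62 → 28.
hood: 18.5 × 4.25 = 78.62 → 79.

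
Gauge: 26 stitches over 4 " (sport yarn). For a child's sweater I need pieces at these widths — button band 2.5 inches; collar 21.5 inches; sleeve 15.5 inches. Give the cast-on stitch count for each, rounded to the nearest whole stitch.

Rate = 26/4 = 6.5 sts per in.
button band: 2.5 × 6.5 = 16.25 → 16.
collar: 21.5 × 6.5 = 139.75 → 140.
sleeve: 15.5 × 6.5 = 100.75 → 101.

button band 16; collar 140; sleeve 101.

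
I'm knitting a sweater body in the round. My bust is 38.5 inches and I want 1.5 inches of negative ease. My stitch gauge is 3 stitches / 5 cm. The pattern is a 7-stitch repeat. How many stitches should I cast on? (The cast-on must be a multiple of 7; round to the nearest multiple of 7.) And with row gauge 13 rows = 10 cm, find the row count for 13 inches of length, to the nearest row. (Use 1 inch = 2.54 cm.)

Cast on 56 stitches; work 43 rows.

Finished = 38.5 − 1.5 = 37 inches.
37 inches × 2.54 = 93.98 cm.
3/5 = 0.6 sts per cm; 93.98 × 0.6 = 56.39 sts.
Nearest multiple of 7 → 56.
13 inches = 33.02 cm; × 1.3 = 42.93 → 43 rows.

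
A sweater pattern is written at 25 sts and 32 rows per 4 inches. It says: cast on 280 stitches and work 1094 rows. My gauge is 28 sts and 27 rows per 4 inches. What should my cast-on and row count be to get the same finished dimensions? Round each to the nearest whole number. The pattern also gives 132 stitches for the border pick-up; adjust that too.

Stitches: 280 × 28/25 = 313.60 → 314.
Rows: 1094 × 27/32 = 923.06 → 923.
border pick-up: 132 × 28/25 = 147.84 → 148.

Cast on 314 stitches; work 923 rows; border pick-up 148 stitches.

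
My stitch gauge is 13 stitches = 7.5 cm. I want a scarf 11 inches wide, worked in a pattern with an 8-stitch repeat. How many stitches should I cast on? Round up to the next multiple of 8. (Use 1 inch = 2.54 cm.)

Cast on 56 stitches.

11 in = 11 × 2.54 = 27.94 cm.
13 / 7.5 = 1.733 sts/cm.
27.94 × 1.733 = 48.43 sts.
→ 56.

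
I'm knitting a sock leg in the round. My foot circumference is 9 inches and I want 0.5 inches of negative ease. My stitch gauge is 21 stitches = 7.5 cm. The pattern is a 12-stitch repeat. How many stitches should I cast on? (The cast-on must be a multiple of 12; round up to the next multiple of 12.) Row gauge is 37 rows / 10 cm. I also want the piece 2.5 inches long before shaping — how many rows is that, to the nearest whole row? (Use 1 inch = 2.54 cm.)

Cast on 72 stitches; work 23 rows.

Finished = 9 − 0.5 = 8.5 inches.
8.5 inches × 2.54 = 21.59 cm.
21/7.5 = 2.8 sts per cm; 21.59 × 2.8 = 60.45 sts.
Next multiple of 12 → 72.
2.5 inches = 6.35 cm; × 3.7 = 23.50 → 23 rows.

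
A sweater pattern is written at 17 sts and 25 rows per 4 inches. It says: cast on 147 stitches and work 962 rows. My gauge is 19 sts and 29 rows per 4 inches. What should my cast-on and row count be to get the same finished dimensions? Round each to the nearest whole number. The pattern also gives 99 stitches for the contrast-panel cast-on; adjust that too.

Stitches: 147 × 19/17 = 164.29 → 164.
Rows: 962 × 29/25 = 1115.92 → 1116.
contrast-panel cast-on: 99 × 19/17 = 110.65 → 111.

Cast on 164 stitches; work 1116 rows; contrast-panel cast-on 111 stitches.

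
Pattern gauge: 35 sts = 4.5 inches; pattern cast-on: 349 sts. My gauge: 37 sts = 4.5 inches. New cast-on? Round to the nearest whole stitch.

Scale factor = 37 / 35 = 1.057.
349 × 37 / 35 = 368.94 sts.
→ 369 sts.

Cast on 369 stitches.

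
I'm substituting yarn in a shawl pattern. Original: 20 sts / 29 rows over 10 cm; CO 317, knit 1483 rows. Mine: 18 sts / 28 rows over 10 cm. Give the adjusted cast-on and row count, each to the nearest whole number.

Stitches: 317 × 18/20 = 285.30 → 285.
Rows: 1483 × 28/29 = 1431.86 → 1432.

Cast on 285 stitches; work 1432 rows.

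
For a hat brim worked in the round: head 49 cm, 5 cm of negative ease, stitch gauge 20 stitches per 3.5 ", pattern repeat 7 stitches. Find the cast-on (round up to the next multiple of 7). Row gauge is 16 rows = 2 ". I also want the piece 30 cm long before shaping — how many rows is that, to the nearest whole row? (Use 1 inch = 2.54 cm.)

Finished = 49 − 5 = 44 cm.
44 cm × 1/2.54 = 17.32 inches.
20/3.5 = 5.714 sts per in; 17.32 × 5.714 = 98.99 sts.
Next multiple of 7 → 105.
30 cm = 11.81 inches; × 8 = 94.49 → 94 rows.

Cast on 105 stitches; work 94 rows.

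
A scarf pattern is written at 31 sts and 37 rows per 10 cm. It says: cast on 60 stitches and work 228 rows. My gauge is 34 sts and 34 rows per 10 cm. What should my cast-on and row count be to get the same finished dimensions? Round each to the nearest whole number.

Stitches: 60 × 34/31 = 65.81 → 66.
Rows: 228 × 34/37 = 209.51 → 210.

Cast on 66 stitches; work 210 rows.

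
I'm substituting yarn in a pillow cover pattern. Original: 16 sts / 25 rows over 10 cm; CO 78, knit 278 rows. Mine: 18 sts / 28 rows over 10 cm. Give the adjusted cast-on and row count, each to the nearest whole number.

Stitches: 78 × 18/16 = 87.75 → 88.
Rows: 278 × 28/25 = 311.36 → 311.

Cast on 88 stitches; work 311 rows.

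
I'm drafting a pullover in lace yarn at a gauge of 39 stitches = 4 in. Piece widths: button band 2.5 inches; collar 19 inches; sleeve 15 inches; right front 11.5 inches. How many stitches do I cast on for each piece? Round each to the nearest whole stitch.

button band 24; collar 185; sleeve 146; right front 112.

Rate = 39/4 = 9.75 sts per in.
button band: 2.5 × 9.75 = 24.38 → 24.
collar: 19 × 9.75 = 185.25 → 185.
sleeve: 15 × 9.75 = 146.25 → 146.
right front: 11.5 × 9.75 = 112.12 → 112.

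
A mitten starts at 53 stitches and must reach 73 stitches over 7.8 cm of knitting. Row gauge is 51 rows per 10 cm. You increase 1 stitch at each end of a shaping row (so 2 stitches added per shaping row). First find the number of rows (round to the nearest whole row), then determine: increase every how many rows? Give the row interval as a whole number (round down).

Rows = 7.8 × 5.1 = 39.8 → 40 rows.
Stitches to add: 20 → 10 shaping rows (at 2 st each).
40 / 10 = 4.00 → every 4 rows.

Increase every 4th row.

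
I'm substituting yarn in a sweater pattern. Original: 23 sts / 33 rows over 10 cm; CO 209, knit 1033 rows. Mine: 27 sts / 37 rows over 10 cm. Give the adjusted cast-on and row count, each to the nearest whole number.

Cast on 245 stitches; work 1158 rows.

Stitches: 209 × 27/23 = 245.35 → 245.
Rows: 1033 × 37/33 = 1158.21 → 1158.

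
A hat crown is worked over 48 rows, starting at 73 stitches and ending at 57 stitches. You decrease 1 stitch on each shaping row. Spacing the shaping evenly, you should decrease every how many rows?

Stitches to remove: |57 − 73| = 16.
Shaping rows needed: 16 / 1 = 16.
48 rows / 16 = every 3 rows.

Decrease every 3rd row.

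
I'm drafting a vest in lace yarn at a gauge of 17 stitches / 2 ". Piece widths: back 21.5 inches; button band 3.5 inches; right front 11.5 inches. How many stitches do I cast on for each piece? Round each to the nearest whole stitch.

Rate = 17/2 = 8.5 sts per in.
back: 21.5 × 8.5 = 182.75 → 183.
button band: 3.5 × 8.5 = 29.75 → 30.
right front: 11.5 × 8.5 = 97.75 → 98.

back 183; button band 30; right front 98.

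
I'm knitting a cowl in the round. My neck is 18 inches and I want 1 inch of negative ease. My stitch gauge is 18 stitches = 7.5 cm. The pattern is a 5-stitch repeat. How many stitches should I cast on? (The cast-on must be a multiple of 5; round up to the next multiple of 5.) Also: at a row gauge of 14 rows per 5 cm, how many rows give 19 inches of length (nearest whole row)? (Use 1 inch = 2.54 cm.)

Cast on 105 stitches; work 135 rows.

Finished = 18 − 1 = 17 inches.
17 inches × 2.54 = 43.18 cm.
18/7.5 = 2.4 sts per cm; 43.18 × 2.4 = 103.63 sts.
Next multiple of 5 → 105.
19 inches = 48.26 cm; × 2.8 = 135.13 → 135 rows.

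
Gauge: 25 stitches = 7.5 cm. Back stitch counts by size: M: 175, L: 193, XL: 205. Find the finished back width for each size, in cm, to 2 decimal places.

M 52.50 cm; L 57.90 cm; XL 61.50 cm.

25/7.5 = 3.333 sts per cm.
M: 175 / 3.333 = 52.500 → 52.50 cm.
L: 193 / 3.333 = 57.900 → 57.90 cm.
XL: 205 / 3.333 = 61.500 → 61.50 cm.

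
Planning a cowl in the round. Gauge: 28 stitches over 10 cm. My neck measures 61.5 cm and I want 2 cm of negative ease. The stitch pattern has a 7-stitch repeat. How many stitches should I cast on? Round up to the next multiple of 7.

CO 168 sts.

Finished = 61.5 − 2 = 59.5 cm.
28 / 10 = 2.8 sts/cm.
59.5 × 2.8 = 166.60 sts.
Next multiple of 7: 168.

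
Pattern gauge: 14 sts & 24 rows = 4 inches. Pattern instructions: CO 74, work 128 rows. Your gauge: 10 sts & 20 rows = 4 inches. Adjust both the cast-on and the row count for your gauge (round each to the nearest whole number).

Cast on 53 stitches; work 107 rows.

Stitches: 74 × 10/14 = 52.86 → 53.
Rows: 128 × 20/24 = 106.67 → 107.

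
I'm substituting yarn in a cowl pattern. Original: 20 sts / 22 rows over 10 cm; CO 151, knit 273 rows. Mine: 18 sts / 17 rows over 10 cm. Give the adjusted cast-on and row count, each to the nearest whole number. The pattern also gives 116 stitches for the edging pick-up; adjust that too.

Cast on 136 stitches; work 211 rows; edging pick-up 104 stitches.

Stitches: 151 × 18/20 = 135.90 → 136.
Rows: 273 × 17/22 = 210.95 → 211.
edging pick-up: 116 × 18/20 = 104.40 → 104.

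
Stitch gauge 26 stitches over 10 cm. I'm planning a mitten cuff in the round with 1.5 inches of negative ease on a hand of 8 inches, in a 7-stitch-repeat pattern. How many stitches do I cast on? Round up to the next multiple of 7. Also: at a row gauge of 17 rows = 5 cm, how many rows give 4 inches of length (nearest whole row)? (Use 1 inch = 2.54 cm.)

Finished = 8 − 1.5 = 6.5 inches.
6.5 inches × 2.54 = 16.51 cm.
26/10 = 2.6 sts per cm; 16.51 × 2.6 = 42.93 sts.
Next multiple of 7 → 49.
4 inches = 10.16 cm; × 3.4 = 34.54 → 35 rows.

Cast on 49 stitches; work 35 rows.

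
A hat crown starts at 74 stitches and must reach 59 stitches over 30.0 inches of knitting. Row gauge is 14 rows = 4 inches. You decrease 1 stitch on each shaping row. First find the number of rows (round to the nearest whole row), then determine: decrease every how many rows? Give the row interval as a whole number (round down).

Decrease every 7th row.

Rows = 30.0 × 3.5 = 105.0 → 105 rows.
Stitches to remove: 15 → 15 shaping rows (at 1 st each).
105 / 15 = 7.00 → every 7 rows.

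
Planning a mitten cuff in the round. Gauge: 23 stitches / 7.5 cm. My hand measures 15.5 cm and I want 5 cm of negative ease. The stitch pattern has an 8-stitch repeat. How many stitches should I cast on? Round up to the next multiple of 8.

40 stitches.

Finished = 15.5 − 5 = 10.5 cm.
23 / 7.5 = 3.067 sts/cm.
10.5 × 3.067 = 32.20 sts.
Next multiple of 8: 40.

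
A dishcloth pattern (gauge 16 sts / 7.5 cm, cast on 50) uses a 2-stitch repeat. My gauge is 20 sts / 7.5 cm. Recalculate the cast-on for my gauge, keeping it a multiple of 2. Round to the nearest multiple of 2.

50 × 20 / 16 = 62.50.
Nearest multiple of 2: 62.

CO 62 sts.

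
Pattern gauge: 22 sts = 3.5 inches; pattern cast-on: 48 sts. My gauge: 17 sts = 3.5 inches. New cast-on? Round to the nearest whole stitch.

Cast on 37 stitches.

Scale factor = 17 / 22 = 0.773.
48 × 17 / 22 = 37.09 sts.
→ 37 sts.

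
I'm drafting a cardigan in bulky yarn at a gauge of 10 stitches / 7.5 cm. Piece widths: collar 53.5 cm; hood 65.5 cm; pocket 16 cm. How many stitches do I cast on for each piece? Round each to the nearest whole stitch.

Rate = 10/7.5 = 1.333 sts per cm.
collar: 53.5 × 1.333 = 71.33 → 71.
hood: 65.5 × 1.333 = 87.33 → 87.
pocket: 16 × 1.333 = 21.33 → 21.

collar 71; hood 87; pocket 21.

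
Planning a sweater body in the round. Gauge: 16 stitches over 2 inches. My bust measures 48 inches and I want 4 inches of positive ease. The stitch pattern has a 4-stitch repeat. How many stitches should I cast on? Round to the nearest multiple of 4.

Cast on 416 stitches.

Finished = 48 + 4 = 52 inches.
16 / 2 = 8 sts/in.
52 × 8 = 416.00 sts.
Nearest multiple of 4: 416.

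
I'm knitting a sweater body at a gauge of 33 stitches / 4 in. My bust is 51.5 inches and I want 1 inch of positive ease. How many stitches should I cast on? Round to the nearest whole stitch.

Finished = 51.5 + 1 = 52.5 in.
33 / 4 = 8.25 sts per inch.
52.50 × 8.25 = 433.12 sts.
→ 433 sts.

CO 433 sts.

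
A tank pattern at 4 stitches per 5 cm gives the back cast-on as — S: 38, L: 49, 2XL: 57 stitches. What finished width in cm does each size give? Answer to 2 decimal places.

S 47.50 cm; L 61.25 cm; 2XL 71.25 cm.

4/5 = 0.8 sts per cm.
S: 38 / 0.8 = 47.500 → 47.50 cm.
L: 49 / 0.8 = 61.250 → 61.25 cm.
2XL: 57 / 0.8 = 71.250 → 71.25 cm.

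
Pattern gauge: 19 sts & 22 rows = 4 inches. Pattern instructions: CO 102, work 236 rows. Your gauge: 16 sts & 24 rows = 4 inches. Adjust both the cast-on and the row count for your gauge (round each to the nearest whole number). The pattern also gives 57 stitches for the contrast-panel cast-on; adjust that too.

Cast on 86 stitches; work 257 rows; contrast-panel cast-on 48 stitches.

Stitches: 102 × 16/19 = 85.89 → 86.
Rows: 236 × 24/22 = 257.45 → 257.
contrast-panel cast-on: 57 × 16/19 = 48.00 → 48.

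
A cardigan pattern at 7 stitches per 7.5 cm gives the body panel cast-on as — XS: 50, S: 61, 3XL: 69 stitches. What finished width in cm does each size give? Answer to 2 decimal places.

XS 53.57 cm; S 65.36 cm; 3XL 73.93 cm.

7/7.5 = 0.933 sts per cm.
XS: 50 / 0.933 = 53.571 → 53.57 cm.
S: 61 / 0.933 = 65.357 → 65.36 cm.
3XL: 69 / 0.933 = 73.929 → 73.93 cm.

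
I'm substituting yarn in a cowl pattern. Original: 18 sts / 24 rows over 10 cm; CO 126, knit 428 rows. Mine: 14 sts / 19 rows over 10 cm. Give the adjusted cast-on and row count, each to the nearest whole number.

Stitches: 126 × 14/18 = 98.00 → 98.
Rows: 428 × 19/24 = 338.83 → 339.

Cast on 98 stitches; work 339 rows.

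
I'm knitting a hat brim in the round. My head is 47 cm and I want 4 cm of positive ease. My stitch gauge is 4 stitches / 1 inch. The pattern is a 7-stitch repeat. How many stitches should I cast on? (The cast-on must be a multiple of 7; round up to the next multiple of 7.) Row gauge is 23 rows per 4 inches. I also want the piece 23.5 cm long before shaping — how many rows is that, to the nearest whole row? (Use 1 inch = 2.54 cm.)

Finished = 47 + 4 = 51 cm.
51 cm × 1/2.54 = 20.08 inches.
4/1 = 4 sts per in; 20.08 × 4 = 80.31 sts.
Next multiple of 7 → 84.
23.5 cm = 9.25 inches; × 5.75 = 53.20 → 53 rows.

Cast on 84 stitches; work 53 rows.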